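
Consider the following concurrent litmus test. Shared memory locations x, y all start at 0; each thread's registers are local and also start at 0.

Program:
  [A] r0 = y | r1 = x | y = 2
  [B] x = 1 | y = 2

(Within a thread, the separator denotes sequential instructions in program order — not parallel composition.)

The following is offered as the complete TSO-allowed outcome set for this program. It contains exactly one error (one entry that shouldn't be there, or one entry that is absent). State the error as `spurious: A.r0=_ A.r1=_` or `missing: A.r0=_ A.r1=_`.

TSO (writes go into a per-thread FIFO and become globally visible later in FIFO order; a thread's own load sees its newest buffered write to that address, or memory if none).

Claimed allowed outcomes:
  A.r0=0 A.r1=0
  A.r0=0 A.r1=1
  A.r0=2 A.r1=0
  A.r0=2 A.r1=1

outcome vector order: (A.r0,A.r1)
TSO: 3 outcomes — {00 01 21}
claimed∖TSO = {20}

spurious: A.r0=2 A.r1=0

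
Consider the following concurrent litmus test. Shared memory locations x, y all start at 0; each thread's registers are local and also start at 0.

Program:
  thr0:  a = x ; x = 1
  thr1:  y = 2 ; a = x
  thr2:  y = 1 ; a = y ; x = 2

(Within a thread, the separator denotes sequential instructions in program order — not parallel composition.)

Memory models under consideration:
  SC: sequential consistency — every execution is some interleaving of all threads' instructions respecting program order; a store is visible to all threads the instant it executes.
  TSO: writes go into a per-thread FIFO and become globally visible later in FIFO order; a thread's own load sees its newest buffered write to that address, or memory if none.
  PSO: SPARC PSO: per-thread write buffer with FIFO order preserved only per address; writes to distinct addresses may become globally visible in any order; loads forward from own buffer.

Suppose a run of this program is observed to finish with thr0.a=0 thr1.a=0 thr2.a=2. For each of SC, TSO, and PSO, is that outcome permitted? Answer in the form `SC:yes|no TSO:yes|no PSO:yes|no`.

SC:yes TSO:yes PSO:yes

outcome vector order: (thr0.a,thr1.a,thr2.a)
SC: 12 outcomes — {(0,0,1); (0,0,2); (0,1,1); (0,1,2); (0,2,1); (0,2,2); (2,0,1); (2,0,2); (2,1,1); (2,1,2); (2,2,1); (2,2,2)}
TSO: 12 outcomes — {(0,0,1); (0,0,2); (0,1,1); (0,1,2); (0,2,1); (0,2,2); (2,0,1); (2,0,2); (2,1,1); (2,1,2); (2,2,1); (2,2,2)}
PSO: 12 outcomes — {(0,0,1); (0,0,2); (0,1,1); (0,1,2); (0,2,1); (0,2,2); (2,0,1); (2,0,2); (2,1,1); (2,1,2); (2,2,1); (2,2,2)}
target (0,0,2) ∈ {SC,TSO,PSO}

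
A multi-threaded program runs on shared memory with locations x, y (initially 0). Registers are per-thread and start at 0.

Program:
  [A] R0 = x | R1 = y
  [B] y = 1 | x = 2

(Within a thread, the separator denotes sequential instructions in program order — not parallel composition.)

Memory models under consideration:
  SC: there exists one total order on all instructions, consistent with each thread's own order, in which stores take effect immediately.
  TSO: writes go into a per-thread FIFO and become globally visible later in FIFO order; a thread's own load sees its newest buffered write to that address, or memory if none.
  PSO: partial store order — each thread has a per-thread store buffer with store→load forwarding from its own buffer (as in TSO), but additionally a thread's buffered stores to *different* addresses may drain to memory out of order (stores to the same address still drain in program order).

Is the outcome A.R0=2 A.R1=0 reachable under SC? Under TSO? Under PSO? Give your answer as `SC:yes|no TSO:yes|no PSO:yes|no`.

outcome vector order: (A.R0,A.R1)
SC: 3 outcomes — {<0 0>, <0 1>, <2 1>}
TSO: 3 outcomes — {<0 0>, <0 1>, <2 1>}
PSO: 4 outcomes — {<0 0>, <0 1>, <2 0>, <2 1>}
target <2 0> ∈ {PSO}

SC:no TSO:no PSO:yes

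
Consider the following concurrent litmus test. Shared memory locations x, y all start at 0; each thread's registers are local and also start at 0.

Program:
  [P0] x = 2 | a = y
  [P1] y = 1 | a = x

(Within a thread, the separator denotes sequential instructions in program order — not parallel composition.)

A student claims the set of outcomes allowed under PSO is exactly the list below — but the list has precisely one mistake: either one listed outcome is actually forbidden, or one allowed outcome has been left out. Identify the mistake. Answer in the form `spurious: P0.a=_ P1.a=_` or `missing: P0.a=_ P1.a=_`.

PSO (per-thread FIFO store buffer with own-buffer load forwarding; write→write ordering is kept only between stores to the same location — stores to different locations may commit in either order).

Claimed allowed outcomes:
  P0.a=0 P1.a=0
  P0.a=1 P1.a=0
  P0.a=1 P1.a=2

missing: P0.a=0 P1.a=2

outcome vector order: (P0.a,P1.a)
under PSO → <0 0> <0 2> <1 0> <1 2>
PSO∖claimed = {<0 2>}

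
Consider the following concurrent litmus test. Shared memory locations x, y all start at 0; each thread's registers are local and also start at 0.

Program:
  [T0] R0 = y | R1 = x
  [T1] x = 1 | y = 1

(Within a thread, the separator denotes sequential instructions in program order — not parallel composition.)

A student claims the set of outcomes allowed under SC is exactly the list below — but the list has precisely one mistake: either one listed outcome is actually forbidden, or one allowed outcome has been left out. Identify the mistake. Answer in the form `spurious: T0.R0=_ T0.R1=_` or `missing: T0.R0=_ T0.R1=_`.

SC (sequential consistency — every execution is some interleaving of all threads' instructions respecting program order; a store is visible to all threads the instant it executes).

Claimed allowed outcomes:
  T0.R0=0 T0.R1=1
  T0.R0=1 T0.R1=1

missing: T0.R0=0 T0.R1=0

outcome vector order: (T0.R0,T0.R1)
SC (3): (0,0) (0,1) (1,1)
SC∖claimed = {(0,0)}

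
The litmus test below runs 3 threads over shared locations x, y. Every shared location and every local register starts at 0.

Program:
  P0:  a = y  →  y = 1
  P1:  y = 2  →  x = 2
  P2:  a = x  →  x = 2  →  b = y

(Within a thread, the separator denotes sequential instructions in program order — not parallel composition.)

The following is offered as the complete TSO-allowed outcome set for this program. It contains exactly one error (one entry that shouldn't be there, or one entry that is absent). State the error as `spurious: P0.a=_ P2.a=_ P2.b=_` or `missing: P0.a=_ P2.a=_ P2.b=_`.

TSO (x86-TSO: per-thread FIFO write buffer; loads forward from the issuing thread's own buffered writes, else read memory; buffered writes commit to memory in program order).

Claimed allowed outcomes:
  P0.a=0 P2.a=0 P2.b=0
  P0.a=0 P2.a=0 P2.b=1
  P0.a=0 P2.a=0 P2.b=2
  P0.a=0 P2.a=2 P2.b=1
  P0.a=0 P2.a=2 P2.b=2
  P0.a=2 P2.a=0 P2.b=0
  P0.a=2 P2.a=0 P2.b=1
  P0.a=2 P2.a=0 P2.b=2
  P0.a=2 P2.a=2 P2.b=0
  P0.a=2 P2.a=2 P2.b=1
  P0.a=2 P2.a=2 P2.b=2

outcome vector order: (P0.a,P2.a,P2.b)
under TSO → <0 0 0>, <0 0 1>, <0 0 2>, <0 2 1>, <0 2 2>, <2 0 0>, <2 0 1>, <2 0 2>, <2 2 1>, <2 2 2>
claimed∖TSO = {<2 2 0>}

spurious: P0.a=2 P2.a=2 P2.b=0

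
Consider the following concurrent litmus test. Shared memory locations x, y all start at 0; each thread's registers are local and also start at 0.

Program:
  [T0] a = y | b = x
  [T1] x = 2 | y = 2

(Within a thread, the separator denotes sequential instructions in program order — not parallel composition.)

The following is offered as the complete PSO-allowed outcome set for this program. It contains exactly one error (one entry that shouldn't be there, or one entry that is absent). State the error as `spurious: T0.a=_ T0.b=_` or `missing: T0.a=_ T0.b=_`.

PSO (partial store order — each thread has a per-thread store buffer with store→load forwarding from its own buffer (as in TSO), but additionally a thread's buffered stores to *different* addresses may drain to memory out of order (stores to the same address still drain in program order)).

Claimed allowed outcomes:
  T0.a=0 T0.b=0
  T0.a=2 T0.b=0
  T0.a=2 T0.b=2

missing: T0.a=0 T0.b=2

outcome vector order: (T0.a,T0.b)
PSO (4): <0 0>; <0 2>; <2 0>; <2 2>
PSO∖claimed = {<0 2>}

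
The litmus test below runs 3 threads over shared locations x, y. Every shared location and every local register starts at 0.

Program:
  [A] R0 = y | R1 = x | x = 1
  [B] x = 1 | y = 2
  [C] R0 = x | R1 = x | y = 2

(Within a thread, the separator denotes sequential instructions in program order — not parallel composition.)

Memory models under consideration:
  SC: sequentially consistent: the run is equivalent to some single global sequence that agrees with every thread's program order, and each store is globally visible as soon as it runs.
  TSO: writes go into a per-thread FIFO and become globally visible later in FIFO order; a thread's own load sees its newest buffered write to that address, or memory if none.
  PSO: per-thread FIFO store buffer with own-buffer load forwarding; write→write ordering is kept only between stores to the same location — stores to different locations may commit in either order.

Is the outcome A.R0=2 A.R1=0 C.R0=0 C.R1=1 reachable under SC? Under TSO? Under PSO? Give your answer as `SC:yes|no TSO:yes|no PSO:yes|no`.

SC:no TSO:no PSO:yes

outcome vector order: (A.R0,A.R1,C.R0,C.R1)
SC (10): <0 0 0 0>; <0 0 0 1>; <0 0 1 1>; <0 1 0 0>; <0 1 0 1>; <0 1 1 1>; <2 0 0 0>; <2 1 0 0>; <2 1 0 1>; <2 1 1 1>
TSO (10): <0 0 0 0>; <0 0 0 1>; <0 0 1 1>; <0 1 0 0>; <0 1 0 1>; <0 1 1 1>; <2 0 0 0>; <2 1 0 0>; <2 1 0 1>; <2 1 1 1>
PSO (12): <0 0 0 0>; <0 0 0 1>; <0 0 1 1>; <0 1 0 0>; <0 1 0 1>; <0 1 1 1>; <2 0 0 0>; <2 0 0 1>; <2 0 1 1>; <2 1 0 0>; <2 1 0 1>; <2 1 1 1>
target <2 0 0 1> ∈ {PSO}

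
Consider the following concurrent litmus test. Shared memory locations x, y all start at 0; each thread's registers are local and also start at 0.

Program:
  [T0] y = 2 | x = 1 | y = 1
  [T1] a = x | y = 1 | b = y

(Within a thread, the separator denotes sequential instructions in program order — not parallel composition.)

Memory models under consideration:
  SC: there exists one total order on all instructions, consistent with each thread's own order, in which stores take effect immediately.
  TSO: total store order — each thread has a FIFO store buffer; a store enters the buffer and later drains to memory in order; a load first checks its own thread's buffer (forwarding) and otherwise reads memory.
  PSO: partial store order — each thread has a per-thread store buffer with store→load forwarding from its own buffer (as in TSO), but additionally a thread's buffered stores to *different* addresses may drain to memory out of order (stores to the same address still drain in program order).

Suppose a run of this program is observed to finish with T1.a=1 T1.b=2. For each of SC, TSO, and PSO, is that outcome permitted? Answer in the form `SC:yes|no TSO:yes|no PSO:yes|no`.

SC:no TSO:no PSO:yes

outcome vector order: (T1.a,T1.b)
[SC] allowed = {01; 02; 11}
[TSO] allowed = {01; 02; 11}
[PSO] allowed = {01; 02; 11; 12}
target 12 ∈ {PSO}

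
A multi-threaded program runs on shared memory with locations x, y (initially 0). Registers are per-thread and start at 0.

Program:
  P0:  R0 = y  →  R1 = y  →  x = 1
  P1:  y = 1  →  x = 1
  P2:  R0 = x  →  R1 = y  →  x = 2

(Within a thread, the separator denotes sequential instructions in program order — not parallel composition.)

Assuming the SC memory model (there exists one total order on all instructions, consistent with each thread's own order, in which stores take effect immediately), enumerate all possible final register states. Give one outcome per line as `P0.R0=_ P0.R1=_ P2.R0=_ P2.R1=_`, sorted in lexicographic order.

P0.R0=0 P0.R1=0 P2.R0=0 P2.R1=0
P0.R0=0 P0.R1=0 P2.R0=0 P2.R1=1
P0.R0=0 P0.R1=0 P2.R0=1 P2.R1=0
P0.R0=0 P0.R1=0 P2.R0=1 P2.R1=1
P0.R0=0 P0.R1=1 P2.R0=0 P2.R1=0
P0.R0=0 P0.R1=1 P2.R0=0 P2.R1=1
P0.R0=0 P0.R1=1 P2.R0=1 P2.R1=1
P0.R0=1 P0.R1=1 P2.R0=0 P2.R1=0
P0.R0=1 P0.R1=1 P2.R0=0 P2.R1=1
P0.R0=1 P0.R1=1 P2.R0=1 P2.R1=1

outcome vector order: (P0.R0,P0.R1,P2.R0,P2.R1)
|SC outcomes| = 10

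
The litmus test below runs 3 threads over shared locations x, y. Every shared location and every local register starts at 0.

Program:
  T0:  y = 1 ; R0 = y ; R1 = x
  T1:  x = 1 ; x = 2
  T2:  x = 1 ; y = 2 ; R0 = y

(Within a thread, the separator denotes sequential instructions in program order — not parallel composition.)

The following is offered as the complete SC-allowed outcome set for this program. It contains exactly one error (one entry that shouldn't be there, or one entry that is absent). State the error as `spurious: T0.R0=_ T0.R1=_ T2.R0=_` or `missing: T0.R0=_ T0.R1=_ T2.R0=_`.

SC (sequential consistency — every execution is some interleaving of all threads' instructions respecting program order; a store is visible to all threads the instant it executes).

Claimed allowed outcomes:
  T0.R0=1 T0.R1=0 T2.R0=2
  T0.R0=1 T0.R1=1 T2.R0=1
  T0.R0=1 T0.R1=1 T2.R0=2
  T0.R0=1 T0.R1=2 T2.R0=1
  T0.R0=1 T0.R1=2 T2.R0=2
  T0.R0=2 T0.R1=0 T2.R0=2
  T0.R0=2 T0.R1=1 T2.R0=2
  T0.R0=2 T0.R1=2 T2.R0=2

outcome vector order: (T0.R0,T0.R1,T2.R0)
under SC → (1,0,2); (1,1,1); (1,1,2); (1,2,1); (1,2,2); (2,1,2); (2,2,2)
claimed∖SC = {(2,0,2)}

spurious: T0.R0=2 T0.R1=0 T2.R0=2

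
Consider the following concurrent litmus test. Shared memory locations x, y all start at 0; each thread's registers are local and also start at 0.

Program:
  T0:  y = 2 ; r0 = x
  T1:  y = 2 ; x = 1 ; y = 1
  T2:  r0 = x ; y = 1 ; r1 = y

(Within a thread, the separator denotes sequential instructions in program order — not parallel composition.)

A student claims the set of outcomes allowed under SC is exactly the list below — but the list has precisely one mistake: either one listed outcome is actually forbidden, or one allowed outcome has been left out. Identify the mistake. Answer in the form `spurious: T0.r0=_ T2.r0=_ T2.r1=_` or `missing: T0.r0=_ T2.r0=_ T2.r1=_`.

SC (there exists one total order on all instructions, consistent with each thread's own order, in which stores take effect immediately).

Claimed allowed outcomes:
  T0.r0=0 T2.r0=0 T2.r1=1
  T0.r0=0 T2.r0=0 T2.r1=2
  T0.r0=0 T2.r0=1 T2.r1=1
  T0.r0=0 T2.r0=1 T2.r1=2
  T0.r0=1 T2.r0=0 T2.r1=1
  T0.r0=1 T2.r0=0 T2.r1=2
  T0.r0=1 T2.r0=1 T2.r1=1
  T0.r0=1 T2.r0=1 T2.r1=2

outcome vector order: (T0.r0,T2.r0,T2.r1)
SC (7): (0,0,1); (0,0,2); (0,1,1); (1,0,1); (1,0,2); (1,1,1); (1,1,2)
claimed∖SC = {(0,1,2)}

spurious: T0.r0=0 T2.r0=1 T2.r1=2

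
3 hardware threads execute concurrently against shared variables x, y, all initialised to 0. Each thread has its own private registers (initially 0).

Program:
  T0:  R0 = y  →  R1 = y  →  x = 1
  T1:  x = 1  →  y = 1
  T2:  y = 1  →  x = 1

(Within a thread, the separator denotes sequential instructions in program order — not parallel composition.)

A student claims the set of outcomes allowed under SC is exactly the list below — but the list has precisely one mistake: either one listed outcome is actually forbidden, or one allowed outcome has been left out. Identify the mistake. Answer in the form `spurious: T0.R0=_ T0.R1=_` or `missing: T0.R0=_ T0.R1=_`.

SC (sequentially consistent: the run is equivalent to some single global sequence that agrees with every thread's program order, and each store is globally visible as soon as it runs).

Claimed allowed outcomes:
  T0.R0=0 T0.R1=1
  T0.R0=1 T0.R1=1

outcome vector order: (T0.R0,T0.R1)
SC: 3 outcomes — {<0 0>; <0 1>; <1 1>}
SC∖claimed = {<0 0>}

missing: T0.R0=0 T0.R1=0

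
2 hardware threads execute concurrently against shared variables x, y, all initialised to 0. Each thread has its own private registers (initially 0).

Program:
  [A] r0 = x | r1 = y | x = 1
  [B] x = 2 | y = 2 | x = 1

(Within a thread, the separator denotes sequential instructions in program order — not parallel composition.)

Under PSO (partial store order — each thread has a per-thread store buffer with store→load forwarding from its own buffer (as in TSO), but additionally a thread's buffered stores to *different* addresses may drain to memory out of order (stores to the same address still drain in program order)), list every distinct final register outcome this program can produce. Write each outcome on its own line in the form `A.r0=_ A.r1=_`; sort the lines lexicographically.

A.r0=0 A.r1=0
A.r0=0 A.r1=2
A.r0=1 A.r1=0
A.r0=1 A.r1=2
A.r0=2 A.r1=0
A.r0=2 A.r1=2

outcome vector order: (A.r0,A.r1)
|PSO outcomes| = 6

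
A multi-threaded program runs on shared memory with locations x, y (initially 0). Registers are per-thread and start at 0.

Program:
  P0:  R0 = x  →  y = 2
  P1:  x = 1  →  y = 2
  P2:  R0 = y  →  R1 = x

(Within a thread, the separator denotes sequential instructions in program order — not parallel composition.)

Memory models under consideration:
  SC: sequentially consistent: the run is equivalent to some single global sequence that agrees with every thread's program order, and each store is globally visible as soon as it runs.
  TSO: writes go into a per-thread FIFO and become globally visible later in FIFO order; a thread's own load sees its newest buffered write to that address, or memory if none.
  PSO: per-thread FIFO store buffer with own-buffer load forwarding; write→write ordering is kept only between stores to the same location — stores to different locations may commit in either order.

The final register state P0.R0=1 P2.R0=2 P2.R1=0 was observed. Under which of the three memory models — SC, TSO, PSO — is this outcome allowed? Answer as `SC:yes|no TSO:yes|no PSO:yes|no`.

SC:no TSO:no PSO:yes

outcome vector order: (P0.R0,P2.R0,P2.R1)
SC: 7 outcomes — {000 001 020 021 100 101 121}
TSO: 7 outcomes — {000 001 020 021 100 101 121}
PSO: 8 outcomes — {000 001 020 021 100 101 120 121}
target 120 ∈ {PSO}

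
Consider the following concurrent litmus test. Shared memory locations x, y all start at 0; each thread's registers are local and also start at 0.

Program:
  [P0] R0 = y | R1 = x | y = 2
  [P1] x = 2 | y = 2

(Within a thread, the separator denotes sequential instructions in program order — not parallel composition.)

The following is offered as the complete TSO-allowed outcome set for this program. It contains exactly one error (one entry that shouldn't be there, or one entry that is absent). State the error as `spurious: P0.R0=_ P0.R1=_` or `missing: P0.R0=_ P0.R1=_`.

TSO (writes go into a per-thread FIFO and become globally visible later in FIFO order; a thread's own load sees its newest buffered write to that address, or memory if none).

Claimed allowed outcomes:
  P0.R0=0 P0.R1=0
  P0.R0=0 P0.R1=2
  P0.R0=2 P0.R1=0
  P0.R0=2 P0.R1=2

outcome vector order: (P0.R0,P0.R1)
TSO: 3 outcomes — {<0 0>, <0 2>, <2 2>}
claimed∖TSO = {<2 0>}

spurious: P0.R0=2 P0.R1=0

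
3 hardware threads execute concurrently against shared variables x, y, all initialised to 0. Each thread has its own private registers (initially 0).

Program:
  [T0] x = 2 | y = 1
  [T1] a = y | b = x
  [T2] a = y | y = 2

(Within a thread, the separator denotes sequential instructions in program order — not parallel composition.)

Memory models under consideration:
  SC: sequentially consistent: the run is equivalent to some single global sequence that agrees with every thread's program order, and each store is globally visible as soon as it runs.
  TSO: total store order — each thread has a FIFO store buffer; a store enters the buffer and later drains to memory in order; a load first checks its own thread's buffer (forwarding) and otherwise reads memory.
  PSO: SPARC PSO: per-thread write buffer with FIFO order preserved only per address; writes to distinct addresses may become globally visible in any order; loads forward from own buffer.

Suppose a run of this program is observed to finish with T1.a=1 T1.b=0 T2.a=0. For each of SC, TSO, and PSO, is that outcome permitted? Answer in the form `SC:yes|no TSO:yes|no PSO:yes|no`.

SC:no TSO:no PSO:yes

outcome vector order: (T1.a,T1.b,T2.a)
SC: 9 outcomes — {(0,0,0) (0,0,1) (0,2,0) (0,2,1) (1,2,0) (1,2,1) (2,0,0) (2,2,0) (2,2,1)}
TSO: 9 outcomes — {(0,0,0) (0,0,1) (0,2,0) (0,2,1) (1,2,0) (1,2,1) (2,0,0) (2,2,0) (2,2,1)}
PSO: 12 outcomes — {(0,0,0) (0,0,1) (0,2,0) (0,2,1) (1,0,0) (1,0,1) (1,2,0) (1,2,1) (2,0,0) (2,0,1) (2,2,0) (2,2,1)}
target (1,0,0) ∈ {PSO}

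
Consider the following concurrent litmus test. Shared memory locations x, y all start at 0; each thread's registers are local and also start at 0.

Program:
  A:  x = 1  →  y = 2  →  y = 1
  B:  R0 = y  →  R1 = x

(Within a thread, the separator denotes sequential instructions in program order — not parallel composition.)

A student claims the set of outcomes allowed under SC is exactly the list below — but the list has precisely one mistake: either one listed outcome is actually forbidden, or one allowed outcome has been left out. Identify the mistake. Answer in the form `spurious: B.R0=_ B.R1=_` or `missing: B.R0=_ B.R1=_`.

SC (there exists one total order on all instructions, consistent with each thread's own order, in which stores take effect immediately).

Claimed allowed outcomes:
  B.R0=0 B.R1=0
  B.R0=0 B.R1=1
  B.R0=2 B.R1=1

missing: B.R0=1 B.R1=1

outcome vector order: (B.R0,B.R1)
under SC → <0 0>, <0 1>, <1 1>, <2 1>
SC∖claimed = {<1 1>}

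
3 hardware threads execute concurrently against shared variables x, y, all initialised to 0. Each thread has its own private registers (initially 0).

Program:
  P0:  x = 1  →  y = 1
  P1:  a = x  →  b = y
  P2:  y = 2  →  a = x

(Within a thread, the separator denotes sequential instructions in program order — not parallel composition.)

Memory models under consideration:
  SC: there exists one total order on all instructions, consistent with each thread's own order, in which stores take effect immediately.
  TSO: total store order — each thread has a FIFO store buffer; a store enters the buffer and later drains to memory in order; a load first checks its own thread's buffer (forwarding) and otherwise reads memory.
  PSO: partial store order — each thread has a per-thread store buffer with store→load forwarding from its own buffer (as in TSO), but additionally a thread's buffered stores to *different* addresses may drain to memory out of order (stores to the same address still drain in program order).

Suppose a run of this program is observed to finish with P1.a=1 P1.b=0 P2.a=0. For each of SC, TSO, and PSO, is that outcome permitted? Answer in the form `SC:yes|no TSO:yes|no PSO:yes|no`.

outcome vector order: (P1.a,P1.b,P2.a)
SC: 11 outcomes — {<0 0 0> <0 0 1> <0 1 0> <0 1 1> <0 2 0> <0 2 1> <1 0 1> <1 1 0> <1 1 1> <1 2 0> <1 2 1>}
TSO: 12 outcomes — {<0 0 0> <0 0 1> <0 1 0> <0 1 1> <0 2 0> <0 2 1> <1 0 0> <1 0 1> <1 1 0> <1 1 1> <1 2 0> <1 2 1>}
PSO: 12 outcomes — {<0 0 0> <0 0 1> <0 1 0> <0 1 1> <0 2 0> <0 2 1> <1 0 0> <1 0 1> <1 1 0> <1 1 1> <1 2 0> <1 2 1>}
target <1 0 0> ∈ {TSO,PSO}

SC:no TSO:yes PSO:yes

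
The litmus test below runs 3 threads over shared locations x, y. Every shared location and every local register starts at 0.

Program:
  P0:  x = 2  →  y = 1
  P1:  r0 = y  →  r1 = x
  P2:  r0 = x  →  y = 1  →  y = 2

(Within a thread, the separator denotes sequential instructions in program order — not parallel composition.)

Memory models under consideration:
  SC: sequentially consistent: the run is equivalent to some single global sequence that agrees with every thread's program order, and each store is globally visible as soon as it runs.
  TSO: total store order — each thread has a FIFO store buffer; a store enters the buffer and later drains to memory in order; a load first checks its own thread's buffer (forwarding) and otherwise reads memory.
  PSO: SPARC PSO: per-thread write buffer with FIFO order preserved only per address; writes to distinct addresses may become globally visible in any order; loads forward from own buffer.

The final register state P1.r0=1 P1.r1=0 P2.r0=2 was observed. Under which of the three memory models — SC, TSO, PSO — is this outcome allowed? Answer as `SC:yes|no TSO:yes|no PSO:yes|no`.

outcome vector order: (P1.r0,P1.r1,P2.r0)
[SC] allowed = {0/0/0 0/0/2 0/2/0 0/2/2 1/0/0 1/2/0 1/2/2 2/0/0 2/2/0 2/2/2}
[TSO] allowed = {0/0/0 0/0/2 0/2/0 0/2/2 1/0/0 1/2/0 1/2/2 2/0/0 2/2/0 2/2/2}
[PSO] allowed = {0/0/0 0/0/2 0/2/0 0/2/2 1/0/0 1/0/2 1/2/0 1/2/2 2/0/0 2/2/0 2/2/2}
target 1/0/2 ∈ {PSO}

SC:no TSO:no PSO:yes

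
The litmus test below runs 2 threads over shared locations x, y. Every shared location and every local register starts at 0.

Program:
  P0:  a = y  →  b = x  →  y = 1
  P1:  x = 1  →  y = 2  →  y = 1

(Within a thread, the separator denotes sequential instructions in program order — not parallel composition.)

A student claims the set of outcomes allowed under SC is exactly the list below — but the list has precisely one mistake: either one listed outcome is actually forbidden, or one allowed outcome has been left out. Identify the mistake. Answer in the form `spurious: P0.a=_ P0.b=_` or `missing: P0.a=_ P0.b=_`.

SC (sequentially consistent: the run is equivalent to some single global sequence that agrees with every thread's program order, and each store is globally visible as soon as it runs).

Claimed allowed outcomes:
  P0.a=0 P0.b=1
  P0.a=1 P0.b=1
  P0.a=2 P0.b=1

outcome vector order: (P0.a,P0.b)
SC: 4 outcomes — {(0,0); (0,1); (1,1); (2,1)}
SC∖claimed = {(0,0)}

missing: P0.a=0 P0.b=0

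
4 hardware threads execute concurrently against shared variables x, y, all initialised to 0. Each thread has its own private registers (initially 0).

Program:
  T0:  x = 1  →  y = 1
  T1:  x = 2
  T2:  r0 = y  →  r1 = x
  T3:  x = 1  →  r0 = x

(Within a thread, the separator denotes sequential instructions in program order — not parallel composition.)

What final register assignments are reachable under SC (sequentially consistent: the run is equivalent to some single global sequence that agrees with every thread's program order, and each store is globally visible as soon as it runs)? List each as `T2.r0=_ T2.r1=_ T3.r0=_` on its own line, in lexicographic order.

outcome vector order: (T2.r0,T2.r1,T3.r0)
|SC outcomes| = 10

T2.r0=0 T2.r1=0 T3.r0=1
T2.r0=0 T2.r1=0 T3.r0=2
T2.r0=0 T2.r1=1 T3.r0=1
T2.r0=0 T2.r1=1 T3.r0=2
T2.r0=0 T2.r1=2 T3.r0=1
T2.r0=0 T2.r1=2 T3.r0=2
T2.r0=1 T2.r1=1 T3.r0=1
T2.r0=1 T2.r1=1 T3.r0=2
T2.r0=1 T2.r1=2 T3.r0=1
T2.r0=1 T2.r1=2 T3.r0=2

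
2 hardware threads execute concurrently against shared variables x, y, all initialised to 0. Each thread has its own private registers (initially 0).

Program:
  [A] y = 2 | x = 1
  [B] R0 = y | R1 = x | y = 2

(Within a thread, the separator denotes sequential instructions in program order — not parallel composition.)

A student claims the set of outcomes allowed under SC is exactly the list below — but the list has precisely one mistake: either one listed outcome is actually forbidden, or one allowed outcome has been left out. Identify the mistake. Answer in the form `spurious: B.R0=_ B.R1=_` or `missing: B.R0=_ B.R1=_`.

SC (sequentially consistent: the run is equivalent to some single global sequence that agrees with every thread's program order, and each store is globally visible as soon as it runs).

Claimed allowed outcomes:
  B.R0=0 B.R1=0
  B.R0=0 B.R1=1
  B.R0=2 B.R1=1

outcome vector order: (B.R0,B.R1)
[SC] allowed = {(0,0) (0,1) (2,0) (2,1)}
SC∖claimed = {(2,0)}

missing: B.R0=2 B.R1=0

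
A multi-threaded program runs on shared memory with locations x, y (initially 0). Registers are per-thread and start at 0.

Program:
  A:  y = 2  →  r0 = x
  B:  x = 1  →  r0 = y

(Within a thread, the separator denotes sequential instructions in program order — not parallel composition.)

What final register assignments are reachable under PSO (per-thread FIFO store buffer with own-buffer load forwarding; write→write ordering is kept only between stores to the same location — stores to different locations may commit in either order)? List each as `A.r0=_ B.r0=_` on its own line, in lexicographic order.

A.r0=0 B.r0=0
A.r0=0 B.r0=2
A.r0=1 B.r0=0
A.r0=1 B.r0=2

outcome vector order: (A.r0,B.r0)
|PSO outcomes| = 4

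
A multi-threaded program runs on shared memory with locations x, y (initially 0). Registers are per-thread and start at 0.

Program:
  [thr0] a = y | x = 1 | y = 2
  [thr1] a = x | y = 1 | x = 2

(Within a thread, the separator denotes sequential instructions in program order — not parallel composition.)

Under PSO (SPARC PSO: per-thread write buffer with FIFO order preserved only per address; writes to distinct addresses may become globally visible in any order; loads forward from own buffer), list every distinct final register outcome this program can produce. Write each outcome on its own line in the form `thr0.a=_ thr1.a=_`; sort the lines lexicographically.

thr0.a=0 thr1.a=0
thr0.a=0 thr1.a=1
thr0.a=1 thr1.a=0

outcome vector order: (thr0.a,thr1.a)
|PSO outcomes| = 3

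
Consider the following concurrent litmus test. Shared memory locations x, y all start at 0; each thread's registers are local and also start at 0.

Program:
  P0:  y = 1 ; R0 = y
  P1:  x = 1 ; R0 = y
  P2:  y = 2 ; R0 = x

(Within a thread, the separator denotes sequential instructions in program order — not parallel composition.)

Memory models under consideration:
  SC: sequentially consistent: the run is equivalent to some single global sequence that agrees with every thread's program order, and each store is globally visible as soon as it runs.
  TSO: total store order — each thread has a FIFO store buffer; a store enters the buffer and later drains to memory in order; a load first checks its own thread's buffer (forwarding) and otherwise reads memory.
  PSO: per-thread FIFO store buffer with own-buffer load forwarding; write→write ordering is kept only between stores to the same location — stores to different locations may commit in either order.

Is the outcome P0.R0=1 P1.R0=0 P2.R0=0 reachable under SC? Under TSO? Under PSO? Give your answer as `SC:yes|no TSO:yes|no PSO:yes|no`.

outcome vector order: (P0.R0,P1.R0,P2.R0)
under SC → 1/0/1; 1/1/0; 1/1/1; 1/2/0; 1/2/1; 2/0/1; 2/1/1; 2/2/0; 2/2/1
under TSO → 1/0/0; 1/0/1; 1/1/0; 1/1/1; 1/2/0; 1/2/1; 2/0/0; 2/0/1; 2/1/0; 2/1/1; 2/2/0; 2/2/1
under PSO → 1/0/0; 1/0/1; 1/1/0; 1/1/1; 1/2/0; 1/2/1; 2/0/0; 2/0/1; 2/1/0; 2/1/1; 2/2/0; 2/2/1
target 1/0/0 ∈ {TSO,PSO}

SC:no TSO:yes PSO:yes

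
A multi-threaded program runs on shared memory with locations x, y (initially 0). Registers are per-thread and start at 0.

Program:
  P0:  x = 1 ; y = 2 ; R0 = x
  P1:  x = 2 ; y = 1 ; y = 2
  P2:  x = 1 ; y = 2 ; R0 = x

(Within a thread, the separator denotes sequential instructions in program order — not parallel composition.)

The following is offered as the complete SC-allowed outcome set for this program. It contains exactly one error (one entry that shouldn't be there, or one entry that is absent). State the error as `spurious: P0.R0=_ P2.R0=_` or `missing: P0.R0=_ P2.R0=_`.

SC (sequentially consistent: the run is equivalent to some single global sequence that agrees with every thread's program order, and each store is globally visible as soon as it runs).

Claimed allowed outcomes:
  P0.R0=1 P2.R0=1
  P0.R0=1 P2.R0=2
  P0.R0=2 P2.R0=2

outcome vector order: (P0.R0,P2.R0)
SC: 4 outcomes — {<1 1>; <1 2>; <2 1>; <2 2>}
SC∖claimed = {<2 1>}

missing: P0.R0=2 P2.R0=1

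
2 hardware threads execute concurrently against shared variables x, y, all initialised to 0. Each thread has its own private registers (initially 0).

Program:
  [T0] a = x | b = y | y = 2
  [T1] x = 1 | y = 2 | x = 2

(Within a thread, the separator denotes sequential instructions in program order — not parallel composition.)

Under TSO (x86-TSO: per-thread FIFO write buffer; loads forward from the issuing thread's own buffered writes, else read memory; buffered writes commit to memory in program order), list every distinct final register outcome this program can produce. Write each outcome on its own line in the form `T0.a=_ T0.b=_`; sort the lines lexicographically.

outcome vector order: (T0.a,T0.b)
|TSO outcomes| = 5

T0.a=0 T0.b=0
T0.a=0 T0.b=2
T0.a=1 T0.b=0
T0.a=1 T0.b=2
T0.a=2 T0.b=2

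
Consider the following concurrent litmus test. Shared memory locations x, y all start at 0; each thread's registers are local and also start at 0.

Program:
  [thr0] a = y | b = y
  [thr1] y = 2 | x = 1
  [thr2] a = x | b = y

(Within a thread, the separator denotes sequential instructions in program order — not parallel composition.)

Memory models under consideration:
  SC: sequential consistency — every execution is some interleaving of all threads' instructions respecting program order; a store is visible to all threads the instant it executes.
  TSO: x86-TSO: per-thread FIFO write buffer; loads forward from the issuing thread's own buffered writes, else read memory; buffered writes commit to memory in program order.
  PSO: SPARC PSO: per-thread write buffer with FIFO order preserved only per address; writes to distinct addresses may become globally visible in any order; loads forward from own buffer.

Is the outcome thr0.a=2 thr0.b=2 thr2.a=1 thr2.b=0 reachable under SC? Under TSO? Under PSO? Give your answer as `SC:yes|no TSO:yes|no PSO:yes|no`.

outcome vector order: (thr0.a,thr0.b,thr2.a,thr2.b)
[SC] allowed = {(0,0,0,0); (0,0,0,2); (0,0,1,2); (0,2,0,0); (0,2,0,2); (0,2,1,2); (2,2,0,0); (2,2,0,2); (2,2,1,2)}
[TSO] allowed = {(0,0,0,0); (0,0,0,2); (0,0,1,2); (0,2,0,0); (0,2,0,2); (0,2,1,2); (2,2,0,0); (2,2,0,2); (2,2,1,2)}
[PSO] allowed = {(0,0,0,0); (0,0,0,2); (0,0,1,0); (0,0,1,2); (0,2,0,0); (0,2,0,2); (0,2,1,0); (0,2,1,2); (2,2,0,0); (2,2,0,2); (2,2,1,0); (2,2,1,2)}
target (2,2,1,0) ∈ {PSO}

SC:no TSO:no PSO:yes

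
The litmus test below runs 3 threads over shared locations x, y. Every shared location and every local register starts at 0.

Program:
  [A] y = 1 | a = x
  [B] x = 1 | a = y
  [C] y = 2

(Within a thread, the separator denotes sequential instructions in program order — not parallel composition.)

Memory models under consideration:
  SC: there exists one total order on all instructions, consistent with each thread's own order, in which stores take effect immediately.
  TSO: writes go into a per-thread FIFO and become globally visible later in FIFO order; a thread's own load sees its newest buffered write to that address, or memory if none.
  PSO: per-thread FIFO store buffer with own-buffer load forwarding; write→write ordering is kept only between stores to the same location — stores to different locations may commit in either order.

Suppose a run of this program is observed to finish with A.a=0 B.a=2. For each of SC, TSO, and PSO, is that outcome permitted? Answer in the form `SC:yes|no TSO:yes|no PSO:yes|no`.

outcome vector order: (A.a,B.a)
[SC] allowed = {01 02 10 11 12}
[TSO] allowed = {00 01 02 10 11 12}
[PSO] allowed = {00 01 02 10 11 12}
target 02 ∈ {SC,TSO,PSO}

SC:yes TSO:yes PSO:yes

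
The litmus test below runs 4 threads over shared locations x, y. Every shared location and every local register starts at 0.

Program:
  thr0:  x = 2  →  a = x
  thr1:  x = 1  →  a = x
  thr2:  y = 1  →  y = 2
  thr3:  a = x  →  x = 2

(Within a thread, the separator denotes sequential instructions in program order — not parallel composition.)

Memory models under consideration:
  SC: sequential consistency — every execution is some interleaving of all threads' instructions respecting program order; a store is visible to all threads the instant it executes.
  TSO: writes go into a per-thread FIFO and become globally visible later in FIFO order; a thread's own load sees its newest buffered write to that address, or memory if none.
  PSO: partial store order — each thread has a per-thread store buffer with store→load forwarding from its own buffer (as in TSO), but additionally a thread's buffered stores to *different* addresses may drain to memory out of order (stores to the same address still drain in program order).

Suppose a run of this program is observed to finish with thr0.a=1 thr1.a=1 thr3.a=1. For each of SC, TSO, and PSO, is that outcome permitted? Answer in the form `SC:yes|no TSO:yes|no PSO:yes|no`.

SC:yes TSO:yes PSO:yes

outcome vector order: (thr0.a,thr1.a,thr3.a)
SC: 12 outcomes — {110, 111, 112, 120, 121, 122, 210, 211, 212, 220, 221, 222}
TSO: 12 outcomes — {110, 111, 112, 120, 121, 122, 210, 211, 212, 220, 221, 222}
PSO: 12 outcomes — {110, 111, 112, 120, 121, 122, 210, 211, 212, 220, 221, 222}
target 111 ∈ {SC,TSO,PSO}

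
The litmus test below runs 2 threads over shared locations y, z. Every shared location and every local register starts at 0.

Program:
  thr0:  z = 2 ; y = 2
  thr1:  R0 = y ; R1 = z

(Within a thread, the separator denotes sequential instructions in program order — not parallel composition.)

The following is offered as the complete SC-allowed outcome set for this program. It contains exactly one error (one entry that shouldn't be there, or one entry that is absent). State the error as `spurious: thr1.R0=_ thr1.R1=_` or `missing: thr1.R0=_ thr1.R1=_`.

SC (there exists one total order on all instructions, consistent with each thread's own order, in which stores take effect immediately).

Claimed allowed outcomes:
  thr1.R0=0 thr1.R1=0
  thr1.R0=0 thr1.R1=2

missing: thr1.R0=2 thr1.R1=2

outcome vector order: (thr1.R0,thr1.R1)
under SC → 00; 02; 22
SC∖claimed = {22}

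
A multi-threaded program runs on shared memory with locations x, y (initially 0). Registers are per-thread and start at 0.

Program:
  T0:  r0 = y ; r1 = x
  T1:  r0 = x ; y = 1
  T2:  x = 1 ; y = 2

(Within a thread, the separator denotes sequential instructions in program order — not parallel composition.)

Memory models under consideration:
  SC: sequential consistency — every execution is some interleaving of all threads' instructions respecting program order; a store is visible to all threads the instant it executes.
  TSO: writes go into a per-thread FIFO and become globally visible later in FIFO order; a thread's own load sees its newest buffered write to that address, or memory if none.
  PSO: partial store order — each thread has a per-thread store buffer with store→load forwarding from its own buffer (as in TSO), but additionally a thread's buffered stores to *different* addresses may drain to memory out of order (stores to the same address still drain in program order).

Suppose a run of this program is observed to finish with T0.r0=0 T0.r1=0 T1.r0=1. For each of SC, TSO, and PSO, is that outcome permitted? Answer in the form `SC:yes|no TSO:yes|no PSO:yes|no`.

outcome vector order: (T0.r0,T0.r1,T1.r0)
SC (9): 0/0/0 0/0/1 0/1/0 0/1/1 1/0/0 1/1/0 1/1/1 2/1/0 2/1/1
TSO (9): 0/0/0 0/0/1 0/1/0 0/1/1 1/0/0 1/1/0 1/1/1 2/1/0 2/1/1
PSO (11): 0/0/0 0/0/1 0/1/0 0/1/1 1/0/0 1/1/0 1/1/1 2/0/0 2/0/1 2/1/0 2/1/1
target 0/0/1 ∈ {SC,TSO,PSO}

SC:yes TSO:yes PSO:yes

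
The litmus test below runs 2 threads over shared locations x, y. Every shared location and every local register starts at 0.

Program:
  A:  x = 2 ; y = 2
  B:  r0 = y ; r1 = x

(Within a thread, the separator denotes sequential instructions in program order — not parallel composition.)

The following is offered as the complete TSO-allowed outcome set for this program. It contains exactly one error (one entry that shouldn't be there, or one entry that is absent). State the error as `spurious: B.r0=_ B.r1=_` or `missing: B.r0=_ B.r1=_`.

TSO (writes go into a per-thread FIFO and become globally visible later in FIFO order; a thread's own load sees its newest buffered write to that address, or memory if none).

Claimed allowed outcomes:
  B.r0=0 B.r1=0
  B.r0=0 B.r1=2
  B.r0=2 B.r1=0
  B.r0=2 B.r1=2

spurious: B.r0=2 B.r1=0

outcome vector order: (B.r0,B.r1)
TSO (3): (0,0), (0,2), (2,2)
claimed∖TSO = {(2,0)}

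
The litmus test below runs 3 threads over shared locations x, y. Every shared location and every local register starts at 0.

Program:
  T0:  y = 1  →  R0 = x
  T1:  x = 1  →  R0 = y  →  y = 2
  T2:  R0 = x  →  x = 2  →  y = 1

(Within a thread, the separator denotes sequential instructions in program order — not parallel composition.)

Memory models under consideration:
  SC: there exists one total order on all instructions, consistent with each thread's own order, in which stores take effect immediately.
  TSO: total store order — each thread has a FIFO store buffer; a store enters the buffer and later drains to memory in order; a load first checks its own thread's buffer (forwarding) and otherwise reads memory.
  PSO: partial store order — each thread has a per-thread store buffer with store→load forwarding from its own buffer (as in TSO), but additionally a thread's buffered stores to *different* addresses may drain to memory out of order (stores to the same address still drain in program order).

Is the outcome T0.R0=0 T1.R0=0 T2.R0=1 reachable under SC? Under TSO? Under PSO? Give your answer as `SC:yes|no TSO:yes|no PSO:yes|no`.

SC:no TSO:yes PSO:yes

outcome vector order: (T0.R0,T1.R0,T2.R0)
[SC] allowed = {010 011 100 101 110 111 200 201 210 211}
[TSO] allowed = {000 001 010 011 100 101 110 111 200 201 210 211}
[PSO] allowed = {000 001 010 011 100 101 110 111 200 201 210 211}
target 001 ∈ {TSO,PSO}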